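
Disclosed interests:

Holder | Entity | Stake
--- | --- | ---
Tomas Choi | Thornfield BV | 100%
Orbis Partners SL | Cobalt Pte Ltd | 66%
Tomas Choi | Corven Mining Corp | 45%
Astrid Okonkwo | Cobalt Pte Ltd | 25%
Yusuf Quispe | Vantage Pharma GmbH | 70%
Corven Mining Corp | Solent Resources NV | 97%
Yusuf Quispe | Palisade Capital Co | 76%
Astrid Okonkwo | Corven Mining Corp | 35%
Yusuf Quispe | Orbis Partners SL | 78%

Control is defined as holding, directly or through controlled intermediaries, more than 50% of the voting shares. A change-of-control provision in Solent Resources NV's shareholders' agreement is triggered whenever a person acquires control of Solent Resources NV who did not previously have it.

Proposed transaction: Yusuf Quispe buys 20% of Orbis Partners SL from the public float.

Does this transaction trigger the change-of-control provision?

The purchase changes only Yusuf's holdings, so Yusuf is the only person who could newly come to control Solent.
Yusuf holds 78% of Orbis, so Yusuf controls Orbis.
Orbis holds 66% of Cobalt, so Yusuf controls Cobalt.
Yusuf holds 70% of Vantage, so Yusuf controls Vantage.
Yusuf holds 76% of Palisade, so Yusuf controls Palisade.
Neither Yusuf nor any entity Yusuf controls holds any voting interest in Solent.
So before the transaction, Yusuf does not control Solent.
After the purchase, Yusuf's direct stake in Orbis rises to 78% + 20% = 98%.
Yusuf holds 98% of Orbis, so Yusuf controls Orbis.
After the transaction, neither Yusuf nor any entity Yusuf controls holds a voting interest in Solent, so Yusuf still does not control it.
No new person acquires control, so the clause is not triggered.

No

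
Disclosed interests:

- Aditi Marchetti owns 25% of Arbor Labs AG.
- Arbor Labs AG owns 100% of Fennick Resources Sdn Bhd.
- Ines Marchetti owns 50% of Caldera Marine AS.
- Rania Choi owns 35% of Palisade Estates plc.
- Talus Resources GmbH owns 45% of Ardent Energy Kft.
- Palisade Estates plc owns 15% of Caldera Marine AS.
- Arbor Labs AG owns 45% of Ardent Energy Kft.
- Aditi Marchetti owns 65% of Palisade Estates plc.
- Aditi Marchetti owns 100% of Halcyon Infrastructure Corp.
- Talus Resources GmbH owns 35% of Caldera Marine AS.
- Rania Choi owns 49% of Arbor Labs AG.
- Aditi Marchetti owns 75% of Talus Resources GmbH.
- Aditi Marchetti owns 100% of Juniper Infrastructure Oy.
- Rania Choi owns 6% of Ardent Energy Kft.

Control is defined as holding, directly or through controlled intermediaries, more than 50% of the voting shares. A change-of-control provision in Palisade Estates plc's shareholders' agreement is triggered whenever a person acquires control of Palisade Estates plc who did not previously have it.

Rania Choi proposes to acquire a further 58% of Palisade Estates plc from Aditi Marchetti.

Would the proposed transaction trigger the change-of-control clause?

Yes

The purchase adds only to Rania's holdings (Aditi's stake shrinks), so Rania is the only person who could newly come to control Palisade.
Rania's largest direct stake is 49% in Arbor, which does not meet the threshold, so Rania controls no company.
In Palisade, Rania's side holds only 35%, not > 50%.
So before the transaction, Rania does not control Palisade.
After the purchase, Rania's direct stake in Palisade rises to 35% + 58% = 93%, and Aditi's stake falls to 7%.
Rania holds 93% of Palisade, so Rania controls Palisade.
Rania did not control Palisade before and does after, so the clause is triggered.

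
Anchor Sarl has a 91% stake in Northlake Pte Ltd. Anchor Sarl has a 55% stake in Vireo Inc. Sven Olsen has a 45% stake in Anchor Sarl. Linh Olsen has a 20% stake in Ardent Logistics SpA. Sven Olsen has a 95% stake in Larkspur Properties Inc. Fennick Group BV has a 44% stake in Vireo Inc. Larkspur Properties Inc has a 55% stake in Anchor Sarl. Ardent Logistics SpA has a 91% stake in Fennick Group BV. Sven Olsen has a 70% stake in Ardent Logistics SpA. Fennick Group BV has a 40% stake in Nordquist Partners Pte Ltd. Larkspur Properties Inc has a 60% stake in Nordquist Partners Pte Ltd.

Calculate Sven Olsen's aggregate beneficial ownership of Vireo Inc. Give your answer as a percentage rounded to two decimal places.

81.52%

Sven reaches Vireo along 3 paths.
Via Anchor: 45% × 55% = 24.75%.
Via Larkspur → Anchor: 95% × 55% × 55% = 28.7375%.
Via Ardent → Fennick: 70% × 91% × 44% = 28.028%.
Total: 24.75% + 28.7375% + 28.028% = 81.5155%.
Rounded: 81.52%.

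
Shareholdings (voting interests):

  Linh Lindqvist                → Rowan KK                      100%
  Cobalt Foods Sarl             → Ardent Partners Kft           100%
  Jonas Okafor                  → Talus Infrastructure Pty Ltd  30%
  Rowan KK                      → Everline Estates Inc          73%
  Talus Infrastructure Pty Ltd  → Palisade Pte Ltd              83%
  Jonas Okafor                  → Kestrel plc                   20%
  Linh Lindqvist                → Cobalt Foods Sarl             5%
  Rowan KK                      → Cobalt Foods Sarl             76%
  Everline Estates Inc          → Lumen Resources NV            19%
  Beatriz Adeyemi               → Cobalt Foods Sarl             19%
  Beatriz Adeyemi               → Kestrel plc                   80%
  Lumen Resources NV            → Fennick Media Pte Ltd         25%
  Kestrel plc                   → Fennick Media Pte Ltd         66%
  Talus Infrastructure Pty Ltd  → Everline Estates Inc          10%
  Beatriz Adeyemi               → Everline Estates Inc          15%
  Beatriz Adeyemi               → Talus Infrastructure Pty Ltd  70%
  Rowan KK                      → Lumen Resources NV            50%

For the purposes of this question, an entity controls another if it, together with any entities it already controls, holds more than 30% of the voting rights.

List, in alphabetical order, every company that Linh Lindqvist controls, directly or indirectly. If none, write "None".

Linh holds 100% of Rowan, so Linh controls Rowan.
Linh and Rowan together hold 5% + 76% = 81% of Cobalt, so Linh controls Cobalt.
Rowan holds 73% of Everline, so Linh controls Everline.
Everline and Rowan together hold 19% + 50% = 69% of Lumen, so Linh controls Lumen.
Cobalt holds 100% of Ardent, so Linh controls Ardent.
No other company's threshold is met.

Ardent Partners Kft, Cobalt Foods Sarl, Everline Estates Inc, Lumen Resources NV, Rowan KK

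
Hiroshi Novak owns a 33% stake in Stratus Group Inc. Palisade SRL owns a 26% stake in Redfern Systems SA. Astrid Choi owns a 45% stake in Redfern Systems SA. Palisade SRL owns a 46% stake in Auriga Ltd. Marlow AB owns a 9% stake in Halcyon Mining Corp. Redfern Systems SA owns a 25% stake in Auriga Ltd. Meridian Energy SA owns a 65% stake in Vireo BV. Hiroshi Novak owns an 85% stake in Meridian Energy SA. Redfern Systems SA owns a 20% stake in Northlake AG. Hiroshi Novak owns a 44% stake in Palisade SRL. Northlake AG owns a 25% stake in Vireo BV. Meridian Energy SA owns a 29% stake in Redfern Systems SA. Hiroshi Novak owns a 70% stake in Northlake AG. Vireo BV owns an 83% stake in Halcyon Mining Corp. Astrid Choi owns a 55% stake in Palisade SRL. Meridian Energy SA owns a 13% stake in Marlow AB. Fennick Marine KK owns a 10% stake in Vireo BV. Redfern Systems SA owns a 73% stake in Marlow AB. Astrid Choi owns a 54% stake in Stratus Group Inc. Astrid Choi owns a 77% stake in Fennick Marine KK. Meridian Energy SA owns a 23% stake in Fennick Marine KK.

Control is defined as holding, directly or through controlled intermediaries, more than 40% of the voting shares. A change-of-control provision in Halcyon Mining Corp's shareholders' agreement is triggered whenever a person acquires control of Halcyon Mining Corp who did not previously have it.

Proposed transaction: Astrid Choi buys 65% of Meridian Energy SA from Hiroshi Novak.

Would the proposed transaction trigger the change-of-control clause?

The purchase adds only to Astrid's holdings (Hiroshi's stake shrinks), so Astrid is the only person who could newly come to control Halcyon.
Astrid holds 55% of Palisade, so Astrid controls Palisade.
Astrid holds 77% of Fennick, so Astrid controls Fennick.
Palisade and Astrid together hold 26% + 45% = 71% of Redfern, so Astrid controls Redfern.
Palisade and Redfern together hold 46% + 25% = 71% of Auriga, so Astrid controls Auriga.
Redfern holds 73% of Marlow, so Astrid controls Marlow.
Astrid holds 54% of Stratus, so Astrid controls Stratus.
In Halcyon, Astrid's side holds only 9%, not > 40%.
So before the transaction, Astrid does not control Halcyon.
After the purchase, Astrid holds 65% of Meridian directly, and Hiroshi's stake falls to 20%.
Astrid holds 65% of Meridian, so Astrid controls Meridian.
Astrid and Meridian together hold 77% + 23% = 100% of Fennick, so Astrid controls Fennick.
Fennick and Meridian together hold 10% + 65% = 75% of Vireo, so Astrid controls Vireo.
Palisade and Meridian and Astrid together hold 26% + 29% + 45% = 100% of Redfern, so Astrid controls Redfern.
Meridian and Redfern together hold 13% + 73% = 86% of Marlow, so Astrid controls Marlow.
Vireo and Marlow together hold 83% + 9% = 92% of Halcyon, so Astrid controls Halcyon.
Astrid did not control Halcyon before and does after, so the clause is triggered.

Yes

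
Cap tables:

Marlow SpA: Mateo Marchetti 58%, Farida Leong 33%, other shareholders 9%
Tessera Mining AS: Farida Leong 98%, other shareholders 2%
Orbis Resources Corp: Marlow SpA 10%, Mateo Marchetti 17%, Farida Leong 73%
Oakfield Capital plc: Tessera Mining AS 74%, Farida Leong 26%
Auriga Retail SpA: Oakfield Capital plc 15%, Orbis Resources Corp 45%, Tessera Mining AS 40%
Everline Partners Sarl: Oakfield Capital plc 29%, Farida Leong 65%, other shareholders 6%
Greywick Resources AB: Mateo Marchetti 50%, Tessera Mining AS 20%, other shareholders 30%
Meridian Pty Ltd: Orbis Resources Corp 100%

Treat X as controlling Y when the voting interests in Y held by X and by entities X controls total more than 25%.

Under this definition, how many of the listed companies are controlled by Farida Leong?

Farida holds 33% of Marlow, so Farida controls Marlow.
Farida holds 98% of Tessera, so Farida controls Tessera.
Marlow and Farida together hold 10% + 73% = 83% of Orbis, so Farida controls Orbis.
Tessera and Farida together hold 74% + 26% = 100% of Oakfield, so Farida controls Oakfield.
Oakfield and Orbis and Tessera together hold 15% + 45% + 40% = 100% of Auriga, so Farida controls Auriga.
Oakfield and Farida together hold 29% + 65% = 94% of Everline, so Farida controls Everline.
Orbis holds 100% of Meridian, so Farida controls Meridian.
No other company's threshold is met.
Farida controls 7 companies.

7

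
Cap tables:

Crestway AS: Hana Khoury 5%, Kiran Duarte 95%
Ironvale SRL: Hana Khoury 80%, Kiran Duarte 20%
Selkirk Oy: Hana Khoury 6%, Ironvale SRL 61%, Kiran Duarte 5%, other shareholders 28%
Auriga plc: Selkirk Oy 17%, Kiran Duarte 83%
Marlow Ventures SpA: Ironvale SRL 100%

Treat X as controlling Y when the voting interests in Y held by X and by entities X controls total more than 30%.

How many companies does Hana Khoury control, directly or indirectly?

Hana holds 80% of Ironvale, so Hana controls Ironvale.
Hana and Ironvale together hold 6% + 61% = 67% of Selkirk, so Hana controls Selkirk.
Ironvale holds 100% of Marlow, so Hana controls Marlow.
No other company's threshold is met.
Hana controls 3 companies.

3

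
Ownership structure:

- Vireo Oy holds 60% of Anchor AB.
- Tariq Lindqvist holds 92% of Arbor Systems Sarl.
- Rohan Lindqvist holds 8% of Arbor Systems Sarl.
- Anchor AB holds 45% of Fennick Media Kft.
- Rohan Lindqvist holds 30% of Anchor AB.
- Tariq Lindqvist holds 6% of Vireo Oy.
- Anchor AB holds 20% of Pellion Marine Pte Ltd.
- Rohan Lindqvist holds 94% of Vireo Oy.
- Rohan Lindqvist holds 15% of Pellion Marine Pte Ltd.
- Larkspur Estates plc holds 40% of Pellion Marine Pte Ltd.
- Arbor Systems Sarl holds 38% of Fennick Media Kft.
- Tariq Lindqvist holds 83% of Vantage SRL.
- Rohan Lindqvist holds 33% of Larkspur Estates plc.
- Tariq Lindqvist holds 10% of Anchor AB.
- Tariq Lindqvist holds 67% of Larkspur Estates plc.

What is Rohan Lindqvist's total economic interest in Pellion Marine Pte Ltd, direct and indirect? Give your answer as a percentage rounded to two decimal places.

45.48%

Rohan reaches Pellion along 4 paths.
Via Larkspur: 33% × 40% = 13.2%.
Via Vireo → Anchor: 94% × 60% × 20% = 11.28%.
Via Anchor: 30% × 20% = 6%.
Direct stake: 15% = 15%.
Total: 13.2% + 11.28% + 6% + 15% = 45.48%.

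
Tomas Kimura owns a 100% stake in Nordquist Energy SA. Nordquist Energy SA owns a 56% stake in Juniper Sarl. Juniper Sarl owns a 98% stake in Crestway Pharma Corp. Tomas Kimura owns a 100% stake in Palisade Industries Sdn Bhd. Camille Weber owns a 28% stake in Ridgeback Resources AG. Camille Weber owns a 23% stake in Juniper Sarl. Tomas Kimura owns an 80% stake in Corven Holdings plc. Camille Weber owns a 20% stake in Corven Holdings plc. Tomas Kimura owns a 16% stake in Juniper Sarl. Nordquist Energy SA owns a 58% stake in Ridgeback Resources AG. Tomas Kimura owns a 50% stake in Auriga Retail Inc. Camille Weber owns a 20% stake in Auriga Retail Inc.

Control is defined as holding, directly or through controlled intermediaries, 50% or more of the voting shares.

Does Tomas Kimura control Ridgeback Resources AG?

Tomas holds 100% of Nordquist, so Tomas controls Nordquist.
Nordquist holds 58% of Ridgeback, so Tomas controls Ridgeback.

Yes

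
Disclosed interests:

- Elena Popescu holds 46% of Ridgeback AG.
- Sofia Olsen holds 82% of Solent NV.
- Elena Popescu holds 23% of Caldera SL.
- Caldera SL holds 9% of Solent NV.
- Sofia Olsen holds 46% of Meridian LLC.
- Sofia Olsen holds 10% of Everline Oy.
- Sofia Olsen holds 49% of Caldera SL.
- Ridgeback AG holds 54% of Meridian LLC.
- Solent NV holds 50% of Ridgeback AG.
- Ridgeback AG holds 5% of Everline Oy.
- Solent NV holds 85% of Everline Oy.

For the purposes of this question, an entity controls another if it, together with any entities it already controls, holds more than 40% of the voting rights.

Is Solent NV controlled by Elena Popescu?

No

Elena holds 46% of Ridgeback, so Elena controls Ridgeback.
Ridgeback holds 54% of Meridian, so Elena controls Meridian.
Neither Elena nor any entity Elena controls holds any voting interest in Solent.
So Elena does not control Solent.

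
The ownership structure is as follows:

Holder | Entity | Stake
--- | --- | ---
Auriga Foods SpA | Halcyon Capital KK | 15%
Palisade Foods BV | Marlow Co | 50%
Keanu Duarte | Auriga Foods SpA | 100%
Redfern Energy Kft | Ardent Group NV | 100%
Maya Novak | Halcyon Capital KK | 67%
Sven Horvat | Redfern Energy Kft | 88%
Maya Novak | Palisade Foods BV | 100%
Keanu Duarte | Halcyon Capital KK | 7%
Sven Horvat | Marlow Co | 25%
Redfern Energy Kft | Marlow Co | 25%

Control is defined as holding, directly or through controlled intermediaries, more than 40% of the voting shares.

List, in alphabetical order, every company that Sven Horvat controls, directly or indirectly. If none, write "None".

Ardent Group NV, Marlow Co, Redfern Energy Kft

Sven holds 88% of Redfern, so Sven controls Redfern.
Redfern and Sven together hold 25% + 25% = 50% of Marlow, so Sven controls Marlow.
Redfern holds 100% of Ardent, so Sven controls Ardent.
No other company's threshold is met.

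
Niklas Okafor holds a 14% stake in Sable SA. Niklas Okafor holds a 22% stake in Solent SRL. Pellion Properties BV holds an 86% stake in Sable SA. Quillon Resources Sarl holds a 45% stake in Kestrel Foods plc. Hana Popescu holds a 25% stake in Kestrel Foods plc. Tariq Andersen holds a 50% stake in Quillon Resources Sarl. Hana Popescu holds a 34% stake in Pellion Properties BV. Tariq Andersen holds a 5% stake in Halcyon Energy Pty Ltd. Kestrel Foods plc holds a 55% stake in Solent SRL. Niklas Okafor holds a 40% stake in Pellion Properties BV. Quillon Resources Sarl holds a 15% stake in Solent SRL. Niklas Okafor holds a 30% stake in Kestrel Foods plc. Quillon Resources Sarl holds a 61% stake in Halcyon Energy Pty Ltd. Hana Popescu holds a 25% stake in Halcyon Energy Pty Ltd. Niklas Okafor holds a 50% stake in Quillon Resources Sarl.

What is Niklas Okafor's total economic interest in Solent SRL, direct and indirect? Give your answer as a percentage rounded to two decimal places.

58.38%

Niklas reaches Solent along 4 paths.
Via Kestrel: 30% × 55% = 16.5%.
Via Quillon → Kestrel: 50% × 45% × 55% = 12.375%.
Via Quillon: 50% × 15% = 7.5%.
Direct stake: 22% = 22%.
Total: 16.5% + 12.375% + 7.5% + 22% = 58.375%.
Rounded: 58.38%.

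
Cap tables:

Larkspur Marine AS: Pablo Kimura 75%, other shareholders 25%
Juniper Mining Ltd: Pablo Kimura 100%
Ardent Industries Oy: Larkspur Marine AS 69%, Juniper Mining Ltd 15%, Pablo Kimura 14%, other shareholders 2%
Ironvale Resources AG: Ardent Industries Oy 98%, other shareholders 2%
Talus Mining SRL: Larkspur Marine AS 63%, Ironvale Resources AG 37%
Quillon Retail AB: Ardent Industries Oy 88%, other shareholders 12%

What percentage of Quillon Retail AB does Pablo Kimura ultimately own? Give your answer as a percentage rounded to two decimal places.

71.06%

Pablo reaches Quillon along 3 paths.
Via Larkspur → Ardent: 75% × 69% × 88% = 45.54%.
Via Juniper → Ardent: 100% × 15% × 88% = 13.2%.
Via Ardent: 14% × 88% = 12.32%.
Total: 45.54% + 13.2% + 12.32% = 71.06%.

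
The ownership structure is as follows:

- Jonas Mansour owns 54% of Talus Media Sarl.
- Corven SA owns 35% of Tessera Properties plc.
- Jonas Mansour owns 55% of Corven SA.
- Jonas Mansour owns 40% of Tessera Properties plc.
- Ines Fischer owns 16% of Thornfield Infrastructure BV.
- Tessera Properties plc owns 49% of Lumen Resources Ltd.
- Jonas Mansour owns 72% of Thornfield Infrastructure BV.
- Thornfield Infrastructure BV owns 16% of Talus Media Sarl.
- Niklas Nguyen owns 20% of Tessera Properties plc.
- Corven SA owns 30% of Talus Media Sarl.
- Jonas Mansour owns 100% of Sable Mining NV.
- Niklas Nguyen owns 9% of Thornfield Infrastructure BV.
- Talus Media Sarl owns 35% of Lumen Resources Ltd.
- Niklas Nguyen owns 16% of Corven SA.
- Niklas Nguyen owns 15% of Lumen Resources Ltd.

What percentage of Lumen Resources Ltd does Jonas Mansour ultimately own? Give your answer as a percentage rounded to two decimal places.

57.74%

Jonas reaches Lumen along 5 paths.
Via Talus: 54% × 35% = 18.9%.
Via Thornfield → Talus: 72% × 16% × 35% = 4.032%.
Via Corven → Talus: 55% × 30% × 35% = 5.775%.
Via Tessera: 40% × 49% = 19.6%.
Via Corven → Tessera: 55% × 35% × 49% = 9.4325%.
Total: 18.9% + 4.032% + 5.775% + 19.6% + 9.4325% = 57.7395%.
Rounded: 57.74%.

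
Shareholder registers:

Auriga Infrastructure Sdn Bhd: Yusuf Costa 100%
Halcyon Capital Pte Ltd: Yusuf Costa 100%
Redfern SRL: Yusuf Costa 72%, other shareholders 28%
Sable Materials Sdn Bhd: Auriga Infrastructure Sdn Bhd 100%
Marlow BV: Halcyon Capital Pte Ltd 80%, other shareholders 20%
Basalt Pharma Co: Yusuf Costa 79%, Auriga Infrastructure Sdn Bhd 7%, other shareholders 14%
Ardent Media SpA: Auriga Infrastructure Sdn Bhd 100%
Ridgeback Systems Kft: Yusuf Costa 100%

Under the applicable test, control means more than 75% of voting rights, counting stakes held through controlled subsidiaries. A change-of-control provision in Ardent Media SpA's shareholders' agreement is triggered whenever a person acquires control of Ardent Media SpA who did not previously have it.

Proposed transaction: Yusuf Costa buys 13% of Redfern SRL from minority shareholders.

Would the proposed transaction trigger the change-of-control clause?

No

The purchase changes only Yusuf's holdings, so Yusuf is the only person who could newly come to control Ardent.
Yusuf holds 100% of Auriga, so Yusuf controls Auriga.
Auriga holds 100% of Ardent, so Yusuf controls Ardent.
So Yusuf already controls Ardent before the transaction.
After the purchase, Yusuf's direct stake in Redfern rises to 72% + 13% = 85%.
Yusuf controlled Ardent already, so this is not a new person acquiring control; every other person's position is unchanged or reduced.
No new person acquires control, so the clause is not triggered.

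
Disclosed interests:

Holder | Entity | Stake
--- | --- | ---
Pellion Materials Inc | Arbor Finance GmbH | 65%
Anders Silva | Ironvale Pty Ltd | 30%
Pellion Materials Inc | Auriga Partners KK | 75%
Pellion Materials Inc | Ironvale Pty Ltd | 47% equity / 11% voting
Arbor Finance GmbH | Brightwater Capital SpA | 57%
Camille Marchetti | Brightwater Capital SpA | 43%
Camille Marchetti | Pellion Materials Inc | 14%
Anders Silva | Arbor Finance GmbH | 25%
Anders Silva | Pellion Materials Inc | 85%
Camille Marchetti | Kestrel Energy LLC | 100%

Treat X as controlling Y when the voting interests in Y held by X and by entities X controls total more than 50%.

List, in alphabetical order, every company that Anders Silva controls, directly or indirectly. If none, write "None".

Arbor Finance GmbH, Auriga Partners KK, Brightwater Capital SpA, Pellion Materials Inc

Anders holds 85% of Pellion, so Anders controls Pellion.
Anders and Pellion together hold 25% + 65% = 90% of Arbor, so Anders controls Arbor.
Pellion holds 75% of Auriga, so Anders controls Auriga.
Arbor holds 57% of Brightwater, so Anders controls Brightwater.
No other company's threshold is met.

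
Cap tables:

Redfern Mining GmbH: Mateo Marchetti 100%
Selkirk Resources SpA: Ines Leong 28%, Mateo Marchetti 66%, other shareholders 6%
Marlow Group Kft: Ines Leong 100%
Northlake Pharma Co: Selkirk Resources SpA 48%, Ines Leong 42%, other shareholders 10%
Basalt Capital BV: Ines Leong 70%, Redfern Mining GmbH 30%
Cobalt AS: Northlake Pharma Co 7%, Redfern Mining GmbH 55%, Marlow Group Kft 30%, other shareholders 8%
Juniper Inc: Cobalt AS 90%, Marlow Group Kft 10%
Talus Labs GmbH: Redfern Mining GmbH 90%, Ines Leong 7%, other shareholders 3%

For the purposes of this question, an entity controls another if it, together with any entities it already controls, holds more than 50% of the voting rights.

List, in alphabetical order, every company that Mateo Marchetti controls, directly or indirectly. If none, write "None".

Cobalt AS, Juniper Inc, Redfern Mining GmbH, Selkirk Resources SpA, Talus Labs GmbH

Mateo holds 100% of Redfern, so Mateo controls Redfern.
Mateo holds 66% of Selkirk, so Mateo controls Selkirk.
Redfern holds 55% of Cobalt, so Mateo controls Cobalt.
Cobalt holds 90% of Juniper, so Mateo controls Juniper.
Redfern holds 90% of Talus, so Mateo controls Talus.
No other company's threshold is met.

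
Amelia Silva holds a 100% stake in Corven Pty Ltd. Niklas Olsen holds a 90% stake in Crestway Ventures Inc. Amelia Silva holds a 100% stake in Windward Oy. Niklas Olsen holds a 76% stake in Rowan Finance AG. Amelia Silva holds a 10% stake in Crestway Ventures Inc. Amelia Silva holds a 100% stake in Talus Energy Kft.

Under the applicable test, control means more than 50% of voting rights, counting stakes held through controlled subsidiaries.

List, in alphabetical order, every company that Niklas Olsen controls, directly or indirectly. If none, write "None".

Crestway Ventures Inc, Rowan Finance AG

Niklas holds 76% of Rowan, so Niklas controls Rowan.
Niklas holds 90% of Crestway, so Niklas controls Crestway.
No other company's threshold is met.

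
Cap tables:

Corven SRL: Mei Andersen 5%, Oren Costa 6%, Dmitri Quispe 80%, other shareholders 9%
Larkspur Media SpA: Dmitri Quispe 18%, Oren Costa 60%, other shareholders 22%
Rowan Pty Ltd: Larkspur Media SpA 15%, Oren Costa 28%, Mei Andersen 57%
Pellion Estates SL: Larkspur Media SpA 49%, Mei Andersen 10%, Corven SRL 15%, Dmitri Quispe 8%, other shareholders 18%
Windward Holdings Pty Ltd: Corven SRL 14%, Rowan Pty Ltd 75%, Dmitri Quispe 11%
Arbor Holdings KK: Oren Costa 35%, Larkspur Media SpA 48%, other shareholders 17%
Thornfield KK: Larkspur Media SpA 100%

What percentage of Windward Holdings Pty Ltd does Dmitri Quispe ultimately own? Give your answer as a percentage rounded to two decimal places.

Dmitri reaches Windward along 3 paths.
Via Corven: 80% × 14% = 11.2%.
Via Larkspur → Rowan: 18% × 15% × 75% = 2.025%.
Direct stake: 11% = 11%.
Total: 11.2% + 2.025% + 11% = 24.225%.
Rounded: 24.23%.

24.23%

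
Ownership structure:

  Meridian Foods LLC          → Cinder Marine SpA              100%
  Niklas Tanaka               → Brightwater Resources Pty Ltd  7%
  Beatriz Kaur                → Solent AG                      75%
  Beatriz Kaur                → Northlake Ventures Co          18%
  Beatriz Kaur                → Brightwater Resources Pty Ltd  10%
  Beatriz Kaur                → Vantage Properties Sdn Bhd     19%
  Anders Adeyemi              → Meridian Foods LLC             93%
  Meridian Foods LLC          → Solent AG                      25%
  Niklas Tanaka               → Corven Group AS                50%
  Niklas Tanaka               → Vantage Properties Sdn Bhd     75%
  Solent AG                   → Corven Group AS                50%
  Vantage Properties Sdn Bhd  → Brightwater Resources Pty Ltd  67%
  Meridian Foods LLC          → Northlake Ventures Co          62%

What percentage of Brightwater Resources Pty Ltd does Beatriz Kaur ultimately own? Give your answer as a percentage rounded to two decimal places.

Beatriz reaches Brightwater along 2 paths.
Direct stake: 10% = 10%.
Via Vantage: 19% × 67% = 12.73%.
Total: 10% + 12.73% = 22.73%.

22.73%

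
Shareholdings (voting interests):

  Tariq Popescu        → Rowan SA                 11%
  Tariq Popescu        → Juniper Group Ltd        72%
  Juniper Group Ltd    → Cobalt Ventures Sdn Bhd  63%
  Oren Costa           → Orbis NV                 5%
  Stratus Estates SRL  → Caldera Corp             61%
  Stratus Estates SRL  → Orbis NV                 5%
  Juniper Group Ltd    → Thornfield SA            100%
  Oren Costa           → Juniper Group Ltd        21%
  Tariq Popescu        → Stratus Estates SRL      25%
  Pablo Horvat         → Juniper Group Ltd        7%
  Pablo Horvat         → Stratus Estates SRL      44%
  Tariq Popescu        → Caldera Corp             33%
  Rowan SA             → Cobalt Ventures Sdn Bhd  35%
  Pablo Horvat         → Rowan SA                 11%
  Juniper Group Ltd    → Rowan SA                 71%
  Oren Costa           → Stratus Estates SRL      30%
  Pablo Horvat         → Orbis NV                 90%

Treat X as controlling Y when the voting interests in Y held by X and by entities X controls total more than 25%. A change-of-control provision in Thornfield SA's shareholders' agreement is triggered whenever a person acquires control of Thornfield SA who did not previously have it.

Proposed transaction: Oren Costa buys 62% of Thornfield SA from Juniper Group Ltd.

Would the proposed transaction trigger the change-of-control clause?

The purchase adds only to Oren's holdings (Juniper's stake shrinks), so Oren is the only person who could newly come to control Thornfield.
Oren holds 30% of Stratus, so Oren controls Stratus.
Stratus holds 61% of Caldera, so Oren controls Caldera.
Neither Oren nor any entity Oren controls holds any voting interest in Thornfield.
So before the transaction, Oren does not control Thornfield.
After the purchase, Oren holds 62% of Thornfield directly, and Juniper's stake falls to 38%.
Oren holds 62% of Thornfield, so Oren controls Thornfield.
Oren did not control Thornfield before and does after, so the clause is triggered.

Yes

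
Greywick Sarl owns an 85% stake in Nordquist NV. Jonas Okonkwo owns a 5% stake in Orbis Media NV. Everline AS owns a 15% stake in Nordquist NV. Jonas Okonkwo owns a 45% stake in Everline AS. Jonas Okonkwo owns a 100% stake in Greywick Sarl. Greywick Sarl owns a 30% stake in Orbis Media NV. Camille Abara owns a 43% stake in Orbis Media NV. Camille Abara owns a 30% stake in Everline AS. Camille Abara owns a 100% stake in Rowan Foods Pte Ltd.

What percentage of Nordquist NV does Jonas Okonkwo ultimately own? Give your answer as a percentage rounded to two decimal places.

91.75%

Jonas reaches Nordquist along 2 paths.
Via Greywick: 100% × 85% = 85%.
Via Everline: 45% × 15% = 6.75%.
Total: 85% + 6.75% = 91.75%.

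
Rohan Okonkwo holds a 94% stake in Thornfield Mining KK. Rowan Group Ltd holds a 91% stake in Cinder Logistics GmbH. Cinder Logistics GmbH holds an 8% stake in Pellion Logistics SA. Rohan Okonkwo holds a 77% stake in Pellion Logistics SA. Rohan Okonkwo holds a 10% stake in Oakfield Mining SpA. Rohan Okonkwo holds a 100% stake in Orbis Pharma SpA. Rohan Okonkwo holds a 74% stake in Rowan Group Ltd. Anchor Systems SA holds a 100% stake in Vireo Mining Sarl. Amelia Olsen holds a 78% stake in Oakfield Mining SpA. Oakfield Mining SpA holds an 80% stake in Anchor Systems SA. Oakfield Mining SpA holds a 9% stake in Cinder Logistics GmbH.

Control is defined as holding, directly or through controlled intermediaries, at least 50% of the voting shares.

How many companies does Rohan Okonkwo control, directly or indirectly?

5

Rohan holds 74% of Rowan, so Rohan controls Rowan.
Rowan holds 91% of Cinder, so Rohan controls Cinder.
Rohan holds 100% of Orbis, so Rohan controls Orbis.
Cinder and Rohan together hold 8% + 77% = 85% of Pellion, so Rohan controls Pellion.
Rohan holds 94% of Thornfield, so Rohan controls Thornfield.
No other company's threshold is met.
Rohan controls 5 companies.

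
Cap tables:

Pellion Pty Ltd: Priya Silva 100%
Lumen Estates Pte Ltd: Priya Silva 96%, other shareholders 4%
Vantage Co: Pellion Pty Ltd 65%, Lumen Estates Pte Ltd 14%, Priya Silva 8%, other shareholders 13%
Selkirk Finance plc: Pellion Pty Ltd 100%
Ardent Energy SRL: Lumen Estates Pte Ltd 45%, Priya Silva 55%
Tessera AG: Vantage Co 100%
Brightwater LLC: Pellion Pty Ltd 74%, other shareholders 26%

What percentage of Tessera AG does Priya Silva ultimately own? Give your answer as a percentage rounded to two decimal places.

Priya reaches Tessera along 3 paths.
Via Pellion → Vantage: 100% × 65% × 100% = 65%.
Via Lumen → Vantage: 96% × 14% × 100% = 13.44%.
Via Vantage: 8% × 100% = 8%.
Total: 65% + 13.44% + 8% = 86.44%.

86.44%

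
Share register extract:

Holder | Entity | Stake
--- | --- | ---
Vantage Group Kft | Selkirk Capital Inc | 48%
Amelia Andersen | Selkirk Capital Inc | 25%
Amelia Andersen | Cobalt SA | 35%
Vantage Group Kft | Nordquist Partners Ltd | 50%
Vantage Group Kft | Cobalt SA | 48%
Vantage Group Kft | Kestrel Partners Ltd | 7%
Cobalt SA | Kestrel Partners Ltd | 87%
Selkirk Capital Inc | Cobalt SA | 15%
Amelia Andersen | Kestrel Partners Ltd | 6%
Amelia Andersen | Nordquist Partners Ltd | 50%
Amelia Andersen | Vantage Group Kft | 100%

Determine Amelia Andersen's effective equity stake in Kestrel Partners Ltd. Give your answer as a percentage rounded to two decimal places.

94.74%

Amelia reaches Kestrel along 6 paths.
Via Vantage: 100% × 7% = 7%.
Via Vantage → Cobalt: 100% × 48% × 87% = 41.76%.
Via Vantage → Selkirk → Cobalt: 100% × 48% × 15% × 87% = 6.264%.
Via Selkirk → Cobalt: 25% × 15% × 87% = 3.2625%.
Via Cobalt: 35% × 87% = 30.45%.
Direct stake: 6% = 6%.
Total: 7% + 41.76% + 6.264% + 3.2625% + 30.45% + 6% = 94.7365%.
Rounded: 94.74%.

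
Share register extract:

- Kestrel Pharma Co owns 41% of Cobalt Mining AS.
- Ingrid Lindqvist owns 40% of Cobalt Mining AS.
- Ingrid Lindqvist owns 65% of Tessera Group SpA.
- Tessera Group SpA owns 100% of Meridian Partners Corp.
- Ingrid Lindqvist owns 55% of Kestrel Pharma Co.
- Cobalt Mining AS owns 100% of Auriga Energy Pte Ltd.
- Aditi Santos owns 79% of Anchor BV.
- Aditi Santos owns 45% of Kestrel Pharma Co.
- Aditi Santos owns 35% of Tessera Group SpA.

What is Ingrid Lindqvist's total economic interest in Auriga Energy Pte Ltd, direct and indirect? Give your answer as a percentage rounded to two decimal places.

Ingrid reaches Auriga along 2 paths.
Via Kestrel → Cobalt: 55% × 41% × 100% = 22.55%.
Via Cobalt: 40% × 100% = 40%.
Total: 22.55% + 40% = 62.55%.

62.55%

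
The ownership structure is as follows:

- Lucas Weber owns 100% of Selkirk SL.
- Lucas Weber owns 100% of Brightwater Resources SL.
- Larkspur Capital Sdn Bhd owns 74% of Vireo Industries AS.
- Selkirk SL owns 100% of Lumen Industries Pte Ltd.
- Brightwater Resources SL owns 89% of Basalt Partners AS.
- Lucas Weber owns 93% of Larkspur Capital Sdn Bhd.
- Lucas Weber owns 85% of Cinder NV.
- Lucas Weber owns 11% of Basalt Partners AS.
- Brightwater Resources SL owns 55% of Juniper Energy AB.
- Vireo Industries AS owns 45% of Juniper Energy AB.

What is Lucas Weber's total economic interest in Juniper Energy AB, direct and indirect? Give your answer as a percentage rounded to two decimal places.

85.97%

Lucas reaches Juniper along 2 paths.
Via Larkspur → Vireo: 93% × 74% × 45% = 30.969%.
Via Brightwater: 100% × 55% = 55%.
Total: 30.969% + 55% = 85.969%.
Rounded: 85.97%.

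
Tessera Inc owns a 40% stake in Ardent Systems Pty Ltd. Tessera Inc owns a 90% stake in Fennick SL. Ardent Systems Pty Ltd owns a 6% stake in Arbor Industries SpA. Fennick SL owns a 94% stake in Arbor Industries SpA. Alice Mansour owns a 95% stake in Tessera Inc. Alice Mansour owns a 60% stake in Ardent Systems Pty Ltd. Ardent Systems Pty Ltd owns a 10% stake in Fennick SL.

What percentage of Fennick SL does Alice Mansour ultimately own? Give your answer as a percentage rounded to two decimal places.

95.30%

Alice reaches Fennick along 3 paths.
Via Ardent: 60% × 10% = 6%.
Via Tessera → Ardent: 95% × 40% × 10% = 3.8%.
Via Tessera: 95% × 90% = 85.5%.
Total: 6% + 3.8% + 85.5% = 95.3%.
Rounded: 95.30%.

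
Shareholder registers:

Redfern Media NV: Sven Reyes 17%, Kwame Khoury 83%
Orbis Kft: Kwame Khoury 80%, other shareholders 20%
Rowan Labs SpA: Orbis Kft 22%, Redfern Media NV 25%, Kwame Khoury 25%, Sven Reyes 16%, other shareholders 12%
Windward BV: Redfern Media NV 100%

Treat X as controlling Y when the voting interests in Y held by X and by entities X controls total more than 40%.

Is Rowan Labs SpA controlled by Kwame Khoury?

Kwame holds 83% of Redfern, so Kwame controls Redfern.
Kwame holds 80% of Orbis, so Kwame controls Orbis.
Orbis and Redfern and Kwame together hold 22% + 25% + 25% = 72% of Rowan, so Kwame controls Rowan.

Yes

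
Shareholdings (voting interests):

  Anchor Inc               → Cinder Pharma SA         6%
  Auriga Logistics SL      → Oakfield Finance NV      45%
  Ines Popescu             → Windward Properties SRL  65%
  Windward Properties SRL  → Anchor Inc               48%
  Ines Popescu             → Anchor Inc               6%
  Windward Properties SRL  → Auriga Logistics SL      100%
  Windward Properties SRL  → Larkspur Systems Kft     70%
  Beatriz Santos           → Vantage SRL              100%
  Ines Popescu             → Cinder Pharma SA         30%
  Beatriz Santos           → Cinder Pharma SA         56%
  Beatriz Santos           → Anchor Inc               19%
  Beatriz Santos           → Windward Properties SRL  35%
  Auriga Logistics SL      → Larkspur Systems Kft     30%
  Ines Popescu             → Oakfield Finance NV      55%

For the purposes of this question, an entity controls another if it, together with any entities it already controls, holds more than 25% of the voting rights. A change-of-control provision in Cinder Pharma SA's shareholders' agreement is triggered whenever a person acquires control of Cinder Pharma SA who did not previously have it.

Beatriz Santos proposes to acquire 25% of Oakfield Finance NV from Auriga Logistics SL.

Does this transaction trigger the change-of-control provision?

No

The purchase adds only to Beatriz's holdings (Auriga's stake shrinks), so Beatriz is the only person who could newly come to control Cinder.
Beatriz holds 35% of Windward, so Beatriz controls Windward.
Windward and Beatriz together hold 48% + 19% = 67% of Anchor, so Beatriz controls Anchor.
Beatriz and Anchor together hold 56% + 6% = 62% of Cinder, so Beatriz controls Cinder.
So Beatriz already controls Cinder before the transaction.
After the purchase, Beatriz holds 25% of Oakfield directly, and Auriga's stake falls to 20%.
Beatriz controlled Cinder already, so this is not a new person acquiring control; every other person's position is unchanged or reduced.
No new person acquires control, so the clause is not triggered.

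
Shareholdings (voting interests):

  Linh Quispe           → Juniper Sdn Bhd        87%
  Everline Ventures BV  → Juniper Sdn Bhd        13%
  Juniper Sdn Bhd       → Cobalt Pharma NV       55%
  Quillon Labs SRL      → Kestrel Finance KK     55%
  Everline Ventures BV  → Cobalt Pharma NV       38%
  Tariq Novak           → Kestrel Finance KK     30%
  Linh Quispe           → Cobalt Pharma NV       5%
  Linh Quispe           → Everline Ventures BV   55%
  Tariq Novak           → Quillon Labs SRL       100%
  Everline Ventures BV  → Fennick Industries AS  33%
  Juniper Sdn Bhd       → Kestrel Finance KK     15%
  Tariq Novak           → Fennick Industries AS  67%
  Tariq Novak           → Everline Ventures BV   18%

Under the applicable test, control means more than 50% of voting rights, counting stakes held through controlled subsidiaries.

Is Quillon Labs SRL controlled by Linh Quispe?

No

Linh holds 55% of Everline, so Linh controls Everline.
Linh and Everline together hold 87% + 13% = 100% of Juniper, so Linh controls Juniper.
Everline and Juniper and Linh together hold 38% + 55% + 5% = 98% of Cobalt, so Linh controls Cobalt.
Neither Linh nor any entity Linh controls holds any voting interest in Quillon.
So Linh does not control Quillon.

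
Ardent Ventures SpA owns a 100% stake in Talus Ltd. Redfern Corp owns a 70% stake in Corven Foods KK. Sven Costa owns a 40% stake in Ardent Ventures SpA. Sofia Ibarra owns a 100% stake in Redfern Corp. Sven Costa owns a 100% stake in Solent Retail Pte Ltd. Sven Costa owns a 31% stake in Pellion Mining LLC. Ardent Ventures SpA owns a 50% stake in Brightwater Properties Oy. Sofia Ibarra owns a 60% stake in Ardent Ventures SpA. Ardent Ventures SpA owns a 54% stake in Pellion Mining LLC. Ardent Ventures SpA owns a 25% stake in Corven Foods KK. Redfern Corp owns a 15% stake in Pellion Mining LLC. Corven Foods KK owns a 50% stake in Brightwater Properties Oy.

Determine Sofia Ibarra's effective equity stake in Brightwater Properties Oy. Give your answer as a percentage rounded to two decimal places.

Sofia reaches Brightwater along 3 paths.
Via Ardent → Corven: 60% × 25% × 50% = 7.5%.
Via Redfern → Corven: 100% × 70% × 50% = 35%.
Via Ardent: 60% × 50% = 30%.
Total: 7.5% + 35% + 30% = 72.5%.
Rounded: 72.50%.

72.50%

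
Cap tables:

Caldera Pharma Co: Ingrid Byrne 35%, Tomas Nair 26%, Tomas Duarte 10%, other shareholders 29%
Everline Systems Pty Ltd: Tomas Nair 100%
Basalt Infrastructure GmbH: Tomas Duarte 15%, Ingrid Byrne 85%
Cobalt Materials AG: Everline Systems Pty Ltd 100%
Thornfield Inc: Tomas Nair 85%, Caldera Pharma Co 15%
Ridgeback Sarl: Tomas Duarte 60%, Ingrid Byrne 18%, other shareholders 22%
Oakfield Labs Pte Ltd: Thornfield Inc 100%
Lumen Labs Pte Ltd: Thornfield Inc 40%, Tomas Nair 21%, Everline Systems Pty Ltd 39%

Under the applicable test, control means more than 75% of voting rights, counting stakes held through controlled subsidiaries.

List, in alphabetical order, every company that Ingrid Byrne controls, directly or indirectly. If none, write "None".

Ingrid holds 85% of Basalt, so Ingrid controls Basalt.
No other company's threshold is met.

Basalt Infrastructure GmbH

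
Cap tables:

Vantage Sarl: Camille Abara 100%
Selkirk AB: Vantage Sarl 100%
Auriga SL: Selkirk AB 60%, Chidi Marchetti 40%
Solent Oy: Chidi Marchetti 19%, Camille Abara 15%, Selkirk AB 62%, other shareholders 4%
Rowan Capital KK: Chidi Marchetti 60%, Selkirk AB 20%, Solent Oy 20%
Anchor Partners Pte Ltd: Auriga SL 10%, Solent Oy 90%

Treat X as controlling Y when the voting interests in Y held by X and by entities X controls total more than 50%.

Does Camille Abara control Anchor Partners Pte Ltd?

Yes

Camille holds 100% of Vantage, so Camille controls Vantage.
Vantage holds 100% of Selkirk, so Camille controls Selkirk.
Camille and Selkirk together hold 15% + 62% = 77% of Solent, so Camille controls Solent.
Selkirk holds 60% of Auriga, so Camille controls Auriga.
Auriga and Solent together hold 10% + 90% = 100% of Anchor, so Camille controls Anchor.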